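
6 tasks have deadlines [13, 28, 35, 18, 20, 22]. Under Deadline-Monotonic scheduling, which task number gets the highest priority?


Sort tasks by relative deadline (ascending):
  Task 1: deadline = 13
  Task 4: deadline = 18
  Task 5: deadline = 20
  Task 6: deadline = 22
  Task 2: deadline = 28
  Task 3: deadline = 35
Priority order (highest first): [1, 4, 5, 6, 2, 3]
Highest priority task = 1

1


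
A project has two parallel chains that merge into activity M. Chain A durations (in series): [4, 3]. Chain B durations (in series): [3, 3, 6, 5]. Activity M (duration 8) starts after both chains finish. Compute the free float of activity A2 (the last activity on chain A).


ES(A2) = sum of predecessors on chain A = 4
EF(A2) = ES + duration = 4 + 3 = 7
Successor of A2 is M. ES(M) = max(sum(A), sum(B)) = max(7, 17) = 17
Free float = ES(successor) - EF(current) = 17 - 7 = 10

10


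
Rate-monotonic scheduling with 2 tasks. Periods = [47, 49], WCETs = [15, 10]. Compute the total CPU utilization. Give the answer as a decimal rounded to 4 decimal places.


Compute individual utilizations (exact fractions):
  Task 1: C/T = 15/47 (approx. 0.3191)
  Task 2: C/T = 10/49 (approx. 0.2041)
Total utilization U = 15/47 + 10/49 = 1205/2303
Rounded to 4 decimal places: U = 0.5232
RM (Liu & Layland) bound for 2 tasks = 0.828427; compare with U = 1205/2303 (approx. 0.523231)
U <= bound, so schedulable by RM sufficient condition.

0.5232


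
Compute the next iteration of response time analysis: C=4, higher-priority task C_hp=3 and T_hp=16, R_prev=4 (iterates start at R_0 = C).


R_next = C + ceil(R_prev / T_hp) * C_hp
ceil(4 / 16) = ceil(0.25) = 1
Interference = 1 * 3 = 3
R_next = 4 + 3 = 7

7


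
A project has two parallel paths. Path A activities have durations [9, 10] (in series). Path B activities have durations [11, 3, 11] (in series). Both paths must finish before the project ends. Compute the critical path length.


Path A total = 9 + 10 = 19
Path B total = 11 + 3 + 11 = 25
Critical path = longest path = max(19, 25) = 25

25


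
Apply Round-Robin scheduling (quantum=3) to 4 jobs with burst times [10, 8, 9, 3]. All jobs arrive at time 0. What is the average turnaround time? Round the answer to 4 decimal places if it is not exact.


Time quantum = 3
Execution trace:
  J1 runs 3 units, time = 3
  J2 runs 3 units, time = 6
  J3 runs 3 units, time = 9
  J4 runs 3 units, time = 12
  J1 runs 3 units, time = 15
  J2 runs 3 units, time = 18
  J3 runs 3 units, time = 21
  J1 runs 3 units, time = 24
  J2 runs 2 units, time = 26
  J3 runs 3 units, time = 29
  J1 runs 1 units, time = 30
Finish times: [30, 26, 29, 12]
Average turnaround = 97/4 = 24.25

24.25


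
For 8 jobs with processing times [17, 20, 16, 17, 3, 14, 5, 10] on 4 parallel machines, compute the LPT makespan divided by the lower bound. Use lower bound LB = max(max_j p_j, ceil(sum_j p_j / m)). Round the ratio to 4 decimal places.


LPT order: [20, 17, 17, 16, 14, 10, 5, 3]
Machine loads after assignment: [23, 27, 22, 30]
LPT makespan = 30
Lower bound = max(max_job, ceil(total/4)) = max(20, 26) = 26
Ratio = 30 / 26 = 1.1538

1.1538


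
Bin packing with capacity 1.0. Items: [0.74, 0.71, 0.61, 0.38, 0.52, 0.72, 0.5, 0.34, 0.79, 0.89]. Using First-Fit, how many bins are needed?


Place items sequentially using First-Fit:
  Item 0.74 -> new Bin 1
  Item 0.71 -> new Bin 2
  Item 0.61 -> new Bin 3
  Item 0.38 -> Bin 3 (now 0.99)
  Item 0.52 -> new Bin 4
  Item 0.72 -> new Bin 5
  Item 0.5 -> new Bin 6
  Item 0.34 -> Bin 4 (now 0.86)
  Item 0.79 -> new Bin 7
  Item 0.89 -> new Bin 8
Total bins used = 8

8


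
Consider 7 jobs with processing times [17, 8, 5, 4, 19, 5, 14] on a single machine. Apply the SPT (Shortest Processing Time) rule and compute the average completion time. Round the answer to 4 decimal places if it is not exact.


Sort jobs by processing time (SPT order): [4, 5, 5, 8, 14, 17, 19]
Compute completion times sequentially:
  Job 1: processing = 4, completes at 4
  Job 2: processing = 5, completes at 9
  Job 3: processing = 5, completes at 14
  Job 4: processing = 8, completes at 22
  Job 5: processing = 14, completes at 36
  Job 6: processing = 17, completes at 53
  Job 7: processing = 19, completes at 72
Sum of completion times = 210
Average completion time = 210/7 = 30.0

30.0


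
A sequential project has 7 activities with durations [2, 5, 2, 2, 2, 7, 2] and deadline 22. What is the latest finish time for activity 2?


LF(activity 2) = deadline - sum of successor durations
Successors: activities 3 through 7 with durations [2, 2, 2, 7, 2]
Sum of successor durations = 15
LF = 22 - 15 = 7

7


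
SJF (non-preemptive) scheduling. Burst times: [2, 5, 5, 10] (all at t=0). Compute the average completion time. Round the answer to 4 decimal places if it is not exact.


SJF order (ascending): [2, 5, 5, 10]
Completion times:
  Job 1: burst=2, C=2
  Job 2: burst=5, C=7
  Job 3: burst=5, C=12
  Job 4: burst=10, C=22
Average completion = 43/4 = 10.75

10.75


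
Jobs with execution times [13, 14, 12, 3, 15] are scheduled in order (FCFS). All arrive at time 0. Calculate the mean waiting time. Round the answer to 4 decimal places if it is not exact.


FCFS order (as given): [13, 14, 12, 3, 15]
Waiting times:
  Job 1: wait = 0
  Job 2: wait = 13
  Job 3: wait = 27
  Job 4: wait = 39
  Job 5: wait = 42
Sum of waiting times = 121
Average waiting time = 121/5 = 24.2

24.2


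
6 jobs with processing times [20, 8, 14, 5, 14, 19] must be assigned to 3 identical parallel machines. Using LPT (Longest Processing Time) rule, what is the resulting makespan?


Sort jobs in decreasing order (LPT): [20, 19, 14, 14, 8, 5]
Assign each job to the least loaded machine:
  Machine 1: jobs [20, 5], load = 25
  Machine 2: jobs [19, 8], load = 27
  Machine 3: jobs [14, 14], load = 28
Makespan = max load = 28

28


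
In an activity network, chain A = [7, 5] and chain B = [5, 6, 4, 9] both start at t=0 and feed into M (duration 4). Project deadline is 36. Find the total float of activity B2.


Forward pass: ES(B2) = sum of predecessors on chain B = 5
EF = ES + duration = 5 + 6 = 11
Backward pass: LF(M) = deadline = 36; LS(M) = 36 - 4 = 32
LF(B2) = LS(M) - sum(successors on chain B) = 32 - 13 = 19
LS = LF - duration = 19 - 6 = 13
Total float = LS - ES = 13 - 5 = 8

8


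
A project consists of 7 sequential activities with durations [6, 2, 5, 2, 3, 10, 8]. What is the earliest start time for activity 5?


Activity 5 starts after activities 1 through 4 complete.
Predecessor durations: [6, 2, 5, 2]
ES = 6 + 2 + 5 + 2 = 15

15


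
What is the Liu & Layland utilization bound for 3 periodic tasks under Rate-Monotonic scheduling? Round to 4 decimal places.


Compute 2^(1/3) = 1.2599210499
Subtract 1: 1.2599210499 - 1 = 0.2599210499
Multiply by n: 3 * 0.2599210499 = 0.7797631497
Round to 4 dp: 0.7798

0.7798


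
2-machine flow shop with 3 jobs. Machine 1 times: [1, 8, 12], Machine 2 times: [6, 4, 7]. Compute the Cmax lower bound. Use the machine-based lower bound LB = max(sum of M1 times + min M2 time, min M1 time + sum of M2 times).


LB1 = sum(M1 times) + min(M2 times) = 21 + 4 = 25
LB2 = min(M1 times) + sum(M2 times) = 1 + 17 = 18
Lower bound = max(LB1, LB2) = max(25, 18) = 25

25


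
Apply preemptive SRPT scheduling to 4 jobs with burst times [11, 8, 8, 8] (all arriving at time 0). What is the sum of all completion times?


Since all jobs arrive at t=0, SRPT equals SPT ordering.
SPT order: [8, 8, 8, 11]
Completion times:
  Job 1: p=8, C=8
  Job 2: p=8, C=16
  Job 3: p=8, C=24
  Job 4: p=11, C=35
Total completion time = 8 + 16 + 24 + 35 = 83

83


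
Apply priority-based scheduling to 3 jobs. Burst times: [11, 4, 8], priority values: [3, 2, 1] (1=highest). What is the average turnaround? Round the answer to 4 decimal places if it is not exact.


Sort by priority (ascending = highest first):
Order: [(1, 8), (2, 4), (3, 11)]
Completion times:
  Priority 1, burst=8, C=8
  Priority 2, burst=4, C=12
  Priority 3, burst=11, C=23
Average turnaround = 43/3 = 14.3333

14.3333


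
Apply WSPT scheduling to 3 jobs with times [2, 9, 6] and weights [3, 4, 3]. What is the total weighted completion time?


Compute p/w ratios and sort ascending (WSPT): [(2, 3), (6, 3), (9, 4)]
Compute weighted completion times:
  Job (p=2,w=3): C=2, w*C=3*2=6
  Job (p=6,w=3): C=8, w*C=3*8=24
  Job (p=9,w=4): C=17, w*C=4*17=68
Total weighted completion time = 98

98


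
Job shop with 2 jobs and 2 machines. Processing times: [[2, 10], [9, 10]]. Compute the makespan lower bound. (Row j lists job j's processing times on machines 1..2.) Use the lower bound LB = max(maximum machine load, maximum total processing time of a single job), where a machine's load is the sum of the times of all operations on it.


Machine loads:
  Machine 1: 2 + 9 = 11
  Machine 2: 10 + 10 = 20
Max machine load = 20
Job totals:
  Job 1: 12
  Job 2: 19
Max job total = 19
Lower bound = max(20, 19) = 20

20


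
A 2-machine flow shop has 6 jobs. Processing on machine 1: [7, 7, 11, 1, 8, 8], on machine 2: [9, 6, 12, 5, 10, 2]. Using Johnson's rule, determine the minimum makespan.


Apply Johnson's rule:
  Group 1 (a <= b): [(4, 1, 5), (1, 7, 9), (5, 8, 10), (3, 11, 12)]
  Group 2 (a > b): [(2, 7, 6), (6, 8, 2)]
Optimal job order: [4, 1, 5, 3, 2, 6]
Schedule:
  Job 4: M1 done at 1, M2 done at 6
  Job 1: M1 done at 8, M2 done at 17
  Job 5: M1 done at 16, M2 done at 27
  Job 3: M1 done at 27, M2 done at 39
  Job 2: M1 done at 34, M2 done at 45
  Job 6: M1 done at 42, M2 done at 47
Makespan = 47

47


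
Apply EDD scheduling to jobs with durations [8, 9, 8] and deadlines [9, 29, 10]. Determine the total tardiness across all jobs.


Sort by due date (EDD order): [(8, 9), (8, 10), (9, 29)]
Compute completion times and tardiness:
  Job 1: p=8, d=9, C=8, tardiness=max(0,8-9)=0
  Job 2: p=8, d=10, C=16, tardiness=max(0,16-10)=6
  Job 3: p=9, d=29, C=25, tardiness=max(0,25-29)=0
Total tardiness = 6

6


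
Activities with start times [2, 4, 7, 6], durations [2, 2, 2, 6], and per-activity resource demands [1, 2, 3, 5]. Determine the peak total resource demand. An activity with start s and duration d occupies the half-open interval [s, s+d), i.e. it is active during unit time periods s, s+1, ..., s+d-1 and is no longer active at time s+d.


Each activity i is active on [start_i, start_i + duration_i).
Compute total resource usage per time slot:
  t=0: active resources = [], total = 0
  t=1: active resources = [], total = 0
  t=2: active resources = [1], total = 1
  t=3: active resources = [1], total = 1
  t=4: active resources = [2], total = 2
  t=5: active resources = [2], total = 2
  t=6: active resources = [5], total = 5
  t=7: active resources = [3, 5], total = 8
  t=8: active resources = [3, 5], total = 8
  t=9: active resources = [5], total = 5
  t=10: active resources = [5], total = 5
  t=11: active resources = [5], total = 5
Peak resource demand = 8

8


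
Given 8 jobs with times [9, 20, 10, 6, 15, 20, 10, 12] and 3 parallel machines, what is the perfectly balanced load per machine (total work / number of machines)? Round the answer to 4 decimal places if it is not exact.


Total processing time = 9 + 20 + 10 + 6 + 15 + 20 + 10 + 12 = 102
Number of machines = 3
Ideal balanced load = 102 / 3 = 34.0

34.0


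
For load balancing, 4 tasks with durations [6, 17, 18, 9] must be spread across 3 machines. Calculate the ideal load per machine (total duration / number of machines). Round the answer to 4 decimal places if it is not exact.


Total processing time = 6 + 17 + 18 + 9 = 50
Number of machines = 3
Ideal balanced load = 50 / 3 = 16.6667

16.6667


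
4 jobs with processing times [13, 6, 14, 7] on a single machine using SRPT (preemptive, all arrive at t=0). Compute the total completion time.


Since all jobs arrive at t=0, SRPT equals SPT ordering.
SPT order: [6, 7, 13, 14]
Completion times:
  Job 1: p=6, C=6
  Job 2: p=7, C=13
  Job 3: p=13, C=26
  Job 4: p=14, C=40
Total completion time = 6 + 13 + 26 + 40 = 85

85


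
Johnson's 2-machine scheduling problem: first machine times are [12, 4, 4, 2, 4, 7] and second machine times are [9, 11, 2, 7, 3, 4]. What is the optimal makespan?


Apply Johnson's rule:
  Group 1 (a <= b): [(4, 2, 7), (2, 4, 11)]
  Group 2 (a > b): [(1, 12, 9), (6, 7, 4), (5, 4, 3), (3, 4, 2)]
Optimal job order: [4, 2, 1, 6, 5, 3]
Schedule:
  Job 4: M1 done at 2, M2 done at 9
  Job 2: M1 done at 6, M2 done at 20
  Job 1: M1 done at 18, M2 done at 29
  Job 6: M1 done at 25, M2 done at 33
  Job 5: M1 done at 29, M2 done at 36
  Job 3: M1 done at 33, M2 done at 38
Makespan = 38

38


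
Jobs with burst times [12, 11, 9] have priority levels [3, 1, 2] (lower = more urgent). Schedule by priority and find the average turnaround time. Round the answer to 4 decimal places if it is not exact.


Sort by priority (ascending = highest first):
Order: [(1, 11), (2, 9), (3, 12)]
Completion times:
  Priority 1, burst=11, C=11
  Priority 2, burst=9, C=20
  Priority 3, burst=12, C=32
Average turnaround = 63/3 = 21.0

21.0


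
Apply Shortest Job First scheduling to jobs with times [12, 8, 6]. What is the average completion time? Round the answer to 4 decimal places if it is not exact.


SJF order (ascending): [6, 8, 12]
Completion times:
  Job 1: burst=6, C=6
  Job 2: burst=8, C=14
  Job 3: burst=12, C=26
Average completion = 46/3 = 15.3333

15.3333


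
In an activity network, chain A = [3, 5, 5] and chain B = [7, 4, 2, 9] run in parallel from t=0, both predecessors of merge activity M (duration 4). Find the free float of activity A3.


ES(A3) = sum of predecessors on chain A = 8
EF(A3) = ES + duration = 8 + 5 = 13
Successor of A3 is M. ES(M) = max(sum(A), sum(B)) = max(13, 22) = 22
Free float = ES(successor) - EF(current) = 22 - 13 = 9

9


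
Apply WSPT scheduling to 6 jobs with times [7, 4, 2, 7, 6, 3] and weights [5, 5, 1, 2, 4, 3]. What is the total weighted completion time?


Compute p/w ratios and sort ascending (WSPT): [(4, 5), (3, 3), (7, 5), (6, 4), (2, 1), (7, 2)]
Compute weighted completion times:
  Job (p=4,w=5): C=4, w*C=5*4=20
  Job (p=3,w=3): C=7, w*C=3*7=21
  Job (p=7,w=5): C=14, w*C=5*14=70
  Job (p=6,w=4): C=20, w*C=4*20=80
  Job (p=2,w=1): C=22, w*C=1*22=22
  Job (p=7,w=2): C=29, w*C=2*29=58
Total weighted completion time = 271

271


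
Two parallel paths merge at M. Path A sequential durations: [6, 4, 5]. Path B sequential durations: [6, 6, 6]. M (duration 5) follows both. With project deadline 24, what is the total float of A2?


Forward pass: ES(A2) = sum of predecessors on chain A = 6
EF = ES + duration = 6 + 4 = 10
Backward pass: LF(M) = deadline = 24; LS(M) = 24 - 5 = 19
LF(A2) = LS(M) - sum(successors on chain A) = 19 - 5 = 14
LS = LF - duration = 14 - 4 = 10
Total float = LS - ES = 10 - 6 = 4

4


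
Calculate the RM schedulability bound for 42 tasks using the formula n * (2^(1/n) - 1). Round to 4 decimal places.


Compute 2^(1/42) = 1.0166404394
Subtract 1: 1.0166404394 - 1 = 0.0166404394
Multiply by n: 42 * 0.0166404394 = 0.6988984548
Round to 4 dp: 0.6989

0.6989


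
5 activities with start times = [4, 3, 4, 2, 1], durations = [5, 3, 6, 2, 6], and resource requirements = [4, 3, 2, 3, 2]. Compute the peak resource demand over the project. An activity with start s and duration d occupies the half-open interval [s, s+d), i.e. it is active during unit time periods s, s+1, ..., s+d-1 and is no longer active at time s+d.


Each activity i is active on [start_i, start_i + duration_i).
Compute total resource usage per time slot:
  t=0: active resources = [], total = 0
  t=1: active resources = [2], total = 2
  t=2: active resources = [3, 2], total = 5
  t=3: active resources = [3, 3, 2], total = 8
  t=4: active resources = [4, 3, 2, 2], total = 11
  t=5: active resources = [4, 3, 2, 2], total = 11
  t=6: active resources = [4, 2, 2], total = 8
  t=7: active resources = [4, 2], total = 6
  t=8: active resources = [4, 2], total = 6
  t=9: active resources = [2], total = 2
Peak resource demand = 11

11


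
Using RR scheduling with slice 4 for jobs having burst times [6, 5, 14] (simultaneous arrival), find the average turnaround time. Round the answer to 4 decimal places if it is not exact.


Time quantum = 4
Execution trace:
  J1 runs 4 units, time = 4
  J2 runs 4 units, time = 8
  J3 runs 4 units, time = 12
  J1 runs 2 units, time = 14
  J2 runs 1 units, time = 15
  J3 runs 4 units, time = 19
  J3 runs 4 units, time = 23
  J3 runs 2 units, time = 25
Finish times: [14, 15, 25]
Average turnaround = 54/3 = 18.0

18.0


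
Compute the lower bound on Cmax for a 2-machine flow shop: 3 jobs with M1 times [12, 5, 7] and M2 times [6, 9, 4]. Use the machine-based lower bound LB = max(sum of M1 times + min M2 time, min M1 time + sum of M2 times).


LB1 = sum(M1 times) + min(M2 times) = 24 + 4 = 28
LB2 = min(M1 times) + sum(M2 times) = 5 + 19 = 24
Lower bound = max(LB1, LB2) = max(28, 24) = 28

28


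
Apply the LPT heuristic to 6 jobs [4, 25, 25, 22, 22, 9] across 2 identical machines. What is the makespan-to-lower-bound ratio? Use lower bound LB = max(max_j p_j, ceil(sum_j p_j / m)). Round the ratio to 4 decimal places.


LPT order: [25, 25, 22, 22, 9, 4]
Machine loads after assignment: [56, 51]
LPT makespan = 56
Lower bound = max(max_job, ceil(total/2)) = max(25, 54) = 54
Ratio = 56 / 54 = 1.037

1.037


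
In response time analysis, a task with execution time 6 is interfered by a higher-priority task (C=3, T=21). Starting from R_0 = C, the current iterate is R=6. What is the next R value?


R_next = C + ceil(R_prev / T_hp) * C_hp
ceil(6 / 21) = ceil(0.2857) = 1
Interference = 1 * 3 = 3
R_next = 6 + 3 = 9

9


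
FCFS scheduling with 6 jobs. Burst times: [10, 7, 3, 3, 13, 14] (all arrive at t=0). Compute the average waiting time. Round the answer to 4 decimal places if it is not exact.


FCFS order (as given): [10, 7, 3, 3, 13, 14]
Waiting times:
  Job 1: wait = 0
  Job 2: wait = 10
  Job 3: wait = 17
  Job 4: wait = 20
  Job 5: wait = 23
  Job 6: wait = 36
Sum of waiting times = 106
Average waiting time = 106/6 = 17.6667

17.6667


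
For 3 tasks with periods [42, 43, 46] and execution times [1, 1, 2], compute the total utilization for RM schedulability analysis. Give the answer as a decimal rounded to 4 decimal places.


Compute individual utilizations (exact fractions):
  Task 1: C/T = 1/42 (approx. 0.0238)
  Task 2: C/T = 1/43 (approx. 0.0233)
  Task 3: C/T = 2/46 = 1/23 (approx. 0.0435)
Total utilization U = 1/42 + 1/43 + 1/23 = 3761/41538
Rounded to 4 decimal places: U = 0.0905
RM (Liu & Layland) bound for 3 tasks = 0.779763; compare with U = 3761/41538 (approx. 0.090544)
U <= bound, so schedulable by RM sufficient condition.

0.0905


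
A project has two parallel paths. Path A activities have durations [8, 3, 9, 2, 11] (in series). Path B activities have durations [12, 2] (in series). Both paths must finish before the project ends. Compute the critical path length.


Path A total = 8 + 3 + 9 + 2 + 11 = 33
Path B total = 12 + 2 = 14
Critical path = longest path = max(33, 14) = 33

33


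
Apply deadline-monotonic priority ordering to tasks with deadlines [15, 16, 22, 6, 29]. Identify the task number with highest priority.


Sort tasks by relative deadline (ascending):
  Task 4: deadline = 6
  Task 1: deadline = 15
  Task 2: deadline = 16
  Task 3: deadline = 22
  Task 5: deadline = 29
Priority order (highest first): [4, 1, 2, 3, 5]
Highest priority task = 4

4


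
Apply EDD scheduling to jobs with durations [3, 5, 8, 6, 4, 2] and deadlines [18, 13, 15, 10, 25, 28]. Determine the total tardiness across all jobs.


Sort by due date (EDD order): [(6, 10), (5, 13), (8, 15), (3, 18), (4, 25), (2, 28)]
Compute completion times and tardiness:
  Job 1: p=6, d=10, C=6, tardiness=max(0,6-10)=0
  Job 2: p=5, d=13, C=11, tardiness=max(0,11-13)=0
  Job 3: p=8, d=15, C=19, tardiness=max(0,19-15)=4
  Job 4: p=3, d=18, C=22, tardiness=max(0,22-18)=4
  Job 5: p=4, d=25, C=26, tardiness=max(0,26-25)=1
  Job 6: p=2, d=28, C=28, tardiness=max(0,28-28)=0
Total tardiness = 9

9


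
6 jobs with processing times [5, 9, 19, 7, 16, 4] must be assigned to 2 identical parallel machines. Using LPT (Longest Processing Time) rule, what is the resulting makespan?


Sort jobs in decreasing order (LPT): [19, 16, 9, 7, 5, 4]
Assign each job to the least loaded machine:
  Machine 1: jobs [19, 7, 4], load = 30
  Machine 2: jobs [16, 9, 5], load = 30
Makespan = max load = 30

30


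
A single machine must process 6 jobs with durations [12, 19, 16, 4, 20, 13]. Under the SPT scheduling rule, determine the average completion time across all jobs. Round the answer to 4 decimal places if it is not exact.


Sort jobs by processing time (SPT order): [4, 12, 13, 16, 19, 20]
Compute completion times sequentially:
  Job 1: processing = 4, completes at 4
  Job 2: processing = 12, completes at 16
  Job 3: processing = 13, completes at 29
  Job 4: processing = 16, completes at 45
  Job 5: processing = 19, completes at 64
  Job 6: processing = 20, completes at 84
Sum of completion times = 242
Average completion time = 242/6 = 40.3333

40.3333


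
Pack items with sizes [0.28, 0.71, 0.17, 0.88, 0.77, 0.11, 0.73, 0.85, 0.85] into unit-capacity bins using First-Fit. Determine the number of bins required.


Place items sequentially using First-Fit:
  Item 0.28 -> new Bin 1
  Item 0.71 -> Bin 1 (now 0.99)
  Item 0.17 -> new Bin 2
  Item 0.88 -> new Bin 3
  Item 0.77 -> Bin 2 (now 0.94)
  Item 0.11 -> Bin 3 (now 0.99)
  Item 0.73 -> new Bin 4
  Item 0.85 -> new Bin 5
  Item 0.85 -> new Bin 6
Total bins used = 6

6


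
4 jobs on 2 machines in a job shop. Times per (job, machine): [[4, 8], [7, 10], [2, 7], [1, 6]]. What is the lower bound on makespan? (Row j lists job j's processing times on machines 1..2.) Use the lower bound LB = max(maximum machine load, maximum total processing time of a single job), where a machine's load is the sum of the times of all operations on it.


Machine loads:
  Machine 1: 4 + 7 + 2 + 1 = 14
  Machine 2: 8 + 10 + 7 + 6 = 31
Max machine load = 31
Job totals:
  Job 1: 12
  Job 2: 17
  Job 3: 9
  Job 4: 7
Max job total = 17
Lower bound = max(31, 17) = 31

31


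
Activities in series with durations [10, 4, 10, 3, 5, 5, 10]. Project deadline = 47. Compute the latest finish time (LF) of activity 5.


LF(activity 5) = deadline - sum of successor durations
Successors: activities 6 through 7 with durations [5, 10]
Sum of successor durations = 15
LF = 47 - 15 = 32

32


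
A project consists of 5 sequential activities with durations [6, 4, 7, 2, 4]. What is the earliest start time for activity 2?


Activity 2 starts after activities 1 through 1 complete.
Predecessor durations: [6]
ES = 6 = 6

6


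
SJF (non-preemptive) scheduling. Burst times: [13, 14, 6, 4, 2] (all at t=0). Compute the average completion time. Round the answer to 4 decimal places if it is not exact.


SJF order (ascending): [2, 4, 6, 13, 14]
Completion times:
  Job 1: burst=2, C=2
  Job 2: burst=4, C=6
  Job 3: burst=6, C=12
  Job 4: burst=13, C=25
  Job 5: burst=14, C=39
Average completion = 84/5 = 16.8

16.8


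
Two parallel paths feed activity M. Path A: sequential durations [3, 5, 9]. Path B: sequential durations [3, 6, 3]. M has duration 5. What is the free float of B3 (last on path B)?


ES(B3) = sum of predecessors on chain B = 9
EF(B3) = ES + duration = 9 + 3 = 12
Successor of B3 is M. ES(M) = max(sum(A), sum(B)) = max(17, 12) = 17
Free float = ES(successor) - EF(current) = 17 - 12 = 5

5


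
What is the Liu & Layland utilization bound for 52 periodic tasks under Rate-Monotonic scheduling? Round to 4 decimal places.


Compute 2^(1/52) = 1.0134189907
Subtract 1: 1.0134189907 - 1 = 0.0134189907
Multiply by n: 52 * 0.0134189907 = 0.6977875164
Round to 4 dp: 0.6978

0.6978


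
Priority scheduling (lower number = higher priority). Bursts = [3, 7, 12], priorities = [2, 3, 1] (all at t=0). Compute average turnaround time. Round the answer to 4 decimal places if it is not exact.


Sort by priority (ascending = highest first):
Order: [(1, 12), (2, 3), (3, 7)]
Completion times:
  Priority 1, burst=12, C=12
  Priority 2, burst=3, C=15
  Priority 3, burst=7, C=22
Average turnaround = 49/3 = 16.3333

16.3333


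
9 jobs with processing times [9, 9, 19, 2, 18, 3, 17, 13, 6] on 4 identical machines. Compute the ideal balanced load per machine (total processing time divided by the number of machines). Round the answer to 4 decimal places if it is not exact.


Total processing time = 9 + 9 + 19 + 2 + 18 + 3 + 17 + 13 + 6 = 96
Number of machines = 4
Ideal balanced load = 96 / 4 = 24.0

24.0


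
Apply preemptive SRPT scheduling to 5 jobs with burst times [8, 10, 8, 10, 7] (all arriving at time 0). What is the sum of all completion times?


Since all jobs arrive at t=0, SRPT equals SPT ordering.
SPT order: [7, 8, 8, 10, 10]
Completion times:
  Job 1: p=7, C=7
  Job 2: p=8, C=15
  Job 3: p=8, C=23
  Job 4: p=10, C=33
  Job 5: p=10, C=43
Total completion time = 7 + 15 + 23 + 33 + 43 = 121

121


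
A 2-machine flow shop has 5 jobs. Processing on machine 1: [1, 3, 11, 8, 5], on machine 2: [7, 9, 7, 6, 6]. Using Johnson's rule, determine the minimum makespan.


Apply Johnson's rule:
  Group 1 (a <= b): [(1, 1, 7), (2, 3, 9), (5, 5, 6)]
  Group 2 (a > b): [(3, 11, 7), (4, 8, 6)]
Optimal job order: [1, 2, 5, 3, 4]
Schedule:
  Job 1: M1 done at 1, M2 done at 8
  Job 2: M1 done at 4, M2 done at 17
  Job 5: M1 done at 9, M2 done at 23
  Job 3: M1 done at 20, M2 done at 30
  Job 4: M1 done at 28, M2 done at 36
Makespan = 36

36


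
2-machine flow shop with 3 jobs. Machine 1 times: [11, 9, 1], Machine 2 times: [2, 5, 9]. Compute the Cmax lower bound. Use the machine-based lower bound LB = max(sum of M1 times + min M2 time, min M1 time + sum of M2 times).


LB1 = sum(M1 times) + min(M2 times) = 21 + 2 = 23
LB2 = min(M1 times) + sum(M2 times) = 1 + 16 = 17
Lower bound = max(LB1, LB2) = max(23, 17) = 23

23


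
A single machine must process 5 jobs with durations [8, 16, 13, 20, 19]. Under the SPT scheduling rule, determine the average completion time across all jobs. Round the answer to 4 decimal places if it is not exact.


Sort jobs by processing time (SPT order): [8, 13, 16, 19, 20]
Compute completion times sequentially:
  Job 1: processing = 8, completes at 8
  Job 2: processing = 13, completes at 21
  Job 3: processing = 16, completes at 37
  Job 4: processing = 19, completes at 56
  Job 5: processing = 20, completes at 76
Sum of completion times = 198
Average completion time = 198/5 = 39.6

39.6


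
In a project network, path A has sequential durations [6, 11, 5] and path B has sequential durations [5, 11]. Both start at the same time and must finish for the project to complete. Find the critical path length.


Path A total = 6 + 11 + 5 = 22
Path B total = 5 + 11 = 16
Critical path = longest path = max(22, 16) = 22

22


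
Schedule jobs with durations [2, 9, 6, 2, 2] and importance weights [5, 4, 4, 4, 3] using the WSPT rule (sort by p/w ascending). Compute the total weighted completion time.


Compute p/w ratios and sort ascending (WSPT): [(2, 5), (2, 4), (2, 3), (6, 4), (9, 4)]
Compute weighted completion times:
  Job (p=2,w=5): C=2, w*C=5*2=10
  Job (p=2,w=4): C=4, w*C=4*4=16
  Job (p=2,w=3): C=6, w*C=3*6=18
  Job (p=6,w=4): C=12, w*C=4*12=48
  Job (p=9,w=4): C=21, w*C=4*21=84
Total weighted completion time = 176

176


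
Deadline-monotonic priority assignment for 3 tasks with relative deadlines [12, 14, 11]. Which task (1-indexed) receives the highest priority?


Sort tasks by relative deadline (ascending):
  Task 3: deadline = 11
  Task 1: deadline = 12
  Task 2: deadline = 14
Priority order (highest first): [3, 1, 2]
Highest priority task = 3

3


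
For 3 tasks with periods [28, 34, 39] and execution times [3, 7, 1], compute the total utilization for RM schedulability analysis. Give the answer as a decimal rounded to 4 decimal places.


Compute individual utilizations (exact fractions):
  Task 1: C/T = 3/28 (approx. 0.1071)
  Task 2: C/T = 7/34 (approx. 0.2059)
  Task 3: C/T = 1/39 (approx. 0.0256)
Total utilization U = 3/28 + 7/34 + 1/39 = 6287/18564
Rounded to 4 decimal places: U = 0.3387
RM (Liu & Layland) bound for 3 tasks = 0.779763; compare with U = 6287/18564 (approx. 0.338666)
U <= bound, so schedulable by RM sufficient condition.

0.3387


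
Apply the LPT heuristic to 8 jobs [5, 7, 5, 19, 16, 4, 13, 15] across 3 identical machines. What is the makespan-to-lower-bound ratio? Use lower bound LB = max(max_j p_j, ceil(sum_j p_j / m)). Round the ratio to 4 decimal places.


LPT order: [19, 16, 15, 13, 7, 5, 5, 4]
Machine loads after assignment: [28, 28, 28]
LPT makespan = 28
Lower bound = max(max_job, ceil(total/3)) = max(19, 28) = 28
Ratio = 28 / 28 = 1.0

1.0


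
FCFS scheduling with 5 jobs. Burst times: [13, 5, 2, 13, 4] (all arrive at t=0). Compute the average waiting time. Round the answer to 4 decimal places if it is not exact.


FCFS order (as given): [13, 5, 2, 13, 4]
Waiting times:
  Job 1: wait = 0
  Job 2: wait = 13
  Job 3: wait = 18
  Job 4: wait = 20
  Job 5: wait = 33
Sum of waiting times = 84
Average waiting time = 84/5 = 16.8

16.8


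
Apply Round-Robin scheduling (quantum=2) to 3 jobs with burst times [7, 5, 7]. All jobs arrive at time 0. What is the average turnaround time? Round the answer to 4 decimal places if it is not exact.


Time quantum = 2
Execution trace:
  J1 runs 2 units, time = 2
  J2 runs 2 units, time = 4
  J3 runs 2 units, time = 6
  J1 runs 2 units, time = 8
  J2 runs 2 units, time = 10
  J3 runs 2 units, time = 12
  J1 runs 2 units, time = 14
  J2 runs 1 units, time = 15
  J3 runs 2 units, time = 17
  J1 runs 1 units, time = 18
  J3 runs 1 units, time = 19
Finish times: [18, 15, 19]
Average turnaround = 52/3 = 17.3333

17.3333


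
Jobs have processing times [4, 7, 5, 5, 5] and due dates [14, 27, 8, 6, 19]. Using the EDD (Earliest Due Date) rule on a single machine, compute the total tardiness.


Sort by due date (EDD order): [(5, 6), (5, 8), (4, 14), (5, 19), (7, 27)]
Compute completion times and tardiness:
  Job 1: p=5, d=6, C=5, tardiness=max(0,5-6)=0
  Job 2: p=5, d=8, C=10, tardiness=max(0,10-8)=2
  Job 3: p=4, d=14, C=14, tardiness=max(0,14-14)=0
  Job 4: p=5, d=19, C=19, tardiness=max(0,19-19)=0
  Job 5: p=7, d=27, C=26, tardiness=max(0,26-27)=0
Total tardiness = 2

2


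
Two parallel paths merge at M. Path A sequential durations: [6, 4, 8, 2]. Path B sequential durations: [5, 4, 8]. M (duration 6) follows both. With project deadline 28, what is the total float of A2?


Forward pass: ES(A2) = sum of predecessors on chain A = 6
EF = ES + duration = 6 + 4 = 10
Backward pass: LF(M) = deadline = 28; LS(M) = 28 - 6 = 22
LF(A2) = LS(M) - sum(successors on chain A) = 22 - 10 = 12
LS = LF - duration = 12 - 4 = 8
Total float = LS - ES = 8 - 6 = 2

2


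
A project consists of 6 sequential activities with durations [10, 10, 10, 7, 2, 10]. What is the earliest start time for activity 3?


Activity 3 starts after activities 1 through 2 complete.
Predecessor durations: [10, 10]
ES = 10 + 10 = 20

20


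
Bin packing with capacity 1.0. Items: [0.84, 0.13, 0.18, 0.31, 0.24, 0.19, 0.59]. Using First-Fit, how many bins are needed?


Place items sequentially using First-Fit:
  Item 0.84 -> new Bin 1
  Item 0.13 -> Bin 1 (now 0.97)
  Item 0.18 -> new Bin 2
  Item 0.31 -> Bin 2 (now 0.49)
  Item 0.24 -> Bin 2 (now 0.73)
  Item 0.19 -> Bin 2 (now 0.92)
  Item 0.59 -> new Bin 3
Total bins used = 3

3


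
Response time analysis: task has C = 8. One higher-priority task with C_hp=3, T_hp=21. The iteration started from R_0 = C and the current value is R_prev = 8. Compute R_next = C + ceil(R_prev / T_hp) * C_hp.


R_next = C + ceil(R_prev / T_hp) * C_hp
ceil(8 / 21) = ceil(0.381) = 1
Interference = 1 * 3 = 3
R_next = 8 + 3 = 11

11


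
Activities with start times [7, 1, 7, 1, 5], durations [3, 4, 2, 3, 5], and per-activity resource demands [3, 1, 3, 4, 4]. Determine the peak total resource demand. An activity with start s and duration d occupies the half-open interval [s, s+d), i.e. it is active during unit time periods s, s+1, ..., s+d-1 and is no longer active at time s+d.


Each activity i is active on [start_i, start_i + duration_i).
Compute total resource usage per time slot:
  t=0: active resources = [], total = 0
  t=1: active resources = [1, 4], total = 5
  t=2: active resources = [1, 4], total = 5
  t=3: active resources = [1, 4], total = 5
  t=4: active resources = [1], total = 1
  t=5: active resources = [4], total = 4
  t=6: active resources = [4], total = 4
  t=7: active resources = [3, 3, 4], total = 10
  t=8: active resources = [3, 3, 4], total = 10
  t=9: active resources = [3, 4], total = 7
Peak resource demand = 10

10


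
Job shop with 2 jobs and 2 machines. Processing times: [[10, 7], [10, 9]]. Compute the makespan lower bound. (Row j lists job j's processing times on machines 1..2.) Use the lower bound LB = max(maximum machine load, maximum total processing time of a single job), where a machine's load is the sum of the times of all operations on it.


Machine loads:
  Machine 1: 10 + 10 = 20
  Machine 2: 7 + 9 = 16
Max machine load = 20
Job totals:
  Job 1: 17
  Job 2: 19
Max job total = 19
Lower bound = max(20, 19) = 20

20


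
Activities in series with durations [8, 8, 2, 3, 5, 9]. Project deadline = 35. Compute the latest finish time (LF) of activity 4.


LF(activity 4) = deadline - sum of successor durations
Successors: activities 5 through 6 with durations [5, 9]
Sum of successor durations = 14
LF = 35 - 14 = 21

21


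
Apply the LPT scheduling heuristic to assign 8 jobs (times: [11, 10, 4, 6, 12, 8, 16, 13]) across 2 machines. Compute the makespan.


Sort jobs in decreasing order (LPT): [16, 13, 12, 11, 10, 8, 6, 4]
Assign each job to the least loaded machine:
  Machine 1: jobs [16, 11, 8, 6], load = 41
  Machine 2: jobs [13, 12, 10, 4], load = 39
Makespan = max load = 41

41


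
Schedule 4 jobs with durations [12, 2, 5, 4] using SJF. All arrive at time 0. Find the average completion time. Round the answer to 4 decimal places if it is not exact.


SJF order (ascending): [2, 4, 5, 12]
Completion times:
  Job 1: burst=2, C=2
  Job 2: burst=4, C=6
  Job 3: burst=5, C=11
  Job 4: burst=12, C=23
Average completion = 42/4 = 10.5

10.5


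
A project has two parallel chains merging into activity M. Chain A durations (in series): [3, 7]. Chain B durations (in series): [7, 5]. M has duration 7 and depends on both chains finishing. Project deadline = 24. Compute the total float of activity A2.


Forward pass: ES(A2) = sum of predecessors on chain A = 3
EF = ES + duration = 3 + 7 = 10
Backward pass: LF(M) = deadline = 24; LS(M) = 24 - 7 = 17
LF(A2) = LS(M) - sum(successors on chain A) = 17 - 0 = 17
LS = LF - duration = 17 - 7 = 10
Total float = LS - ES = 10 - 3 = 7

7


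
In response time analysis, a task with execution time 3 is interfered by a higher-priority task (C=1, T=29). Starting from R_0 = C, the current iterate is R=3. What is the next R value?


R_next = C + ceil(R_prev / T_hp) * C_hp
ceil(3 / 29) = ceil(0.1034) = 1
Interference = 1 * 1 = 1
R_next = 3 + 1 = 4

4


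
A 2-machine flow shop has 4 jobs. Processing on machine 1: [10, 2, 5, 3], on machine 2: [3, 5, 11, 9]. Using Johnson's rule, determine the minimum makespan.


Apply Johnson's rule:
  Group 1 (a <= b): [(2, 2, 5), (4, 3, 9), (3, 5, 11)]
  Group 2 (a > b): [(1, 10, 3)]
Optimal job order: [2, 4, 3, 1]
Schedule:
  Job 2: M1 done at 2, M2 done at 7
  Job 4: M1 done at 5, M2 done at 16
  Job 3: M1 done at 10, M2 done at 27
  Job 1: M1 done at 20, M2 done at 30
Makespan = 30

30


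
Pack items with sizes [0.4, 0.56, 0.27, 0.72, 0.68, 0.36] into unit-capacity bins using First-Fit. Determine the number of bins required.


Place items sequentially using First-Fit:
  Item 0.4 -> new Bin 1
  Item 0.56 -> Bin 1 (now 0.96)
  Item 0.27 -> new Bin 2
  Item 0.72 -> Bin 2 (now 0.99)
  Item 0.68 -> new Bin 3
  Item 0.36 -> new Bin 4
Total bins used = 4

4


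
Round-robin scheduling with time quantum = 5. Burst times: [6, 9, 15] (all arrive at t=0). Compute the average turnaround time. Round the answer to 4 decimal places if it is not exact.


Time quantum = 5
Execution trace:
  J1 runs 5 units, time = 5
  J2 runs 5 units, time = 10
  J3 runs 5 units, time = 15
  J1 runs 1 units, time = 16
  J2 runs 4 units, time = 20
  J3 runs 5 units, time = 25
  J3 runs 5 units, time = 30
Finish times: [16, 20, 30]
Average turnaround = 66/3 = 22.0

22.0


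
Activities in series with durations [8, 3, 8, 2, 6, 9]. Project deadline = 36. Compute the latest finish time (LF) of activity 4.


LF(activity 4) = deadline - sum of successor durations
Successors: activities 5 through 6 with durations [6, 9]
Sum of successor durations = 15
LF = 36 - 15 = 21

21


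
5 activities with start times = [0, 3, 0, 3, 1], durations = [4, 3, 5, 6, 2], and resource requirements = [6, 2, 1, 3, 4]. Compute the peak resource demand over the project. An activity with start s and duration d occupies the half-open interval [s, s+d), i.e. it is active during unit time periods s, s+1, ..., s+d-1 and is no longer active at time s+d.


Each activity i is active on [start_i, start_i + duration_i).
Compute total resource usage per time slot:
  t=0: active resources = [6, 1], total = 7
  t=1: active resources = [6, 1, 4], total = 11
  t=2: active resources = [6, 1, 4], total = 11
  t=3: active resources = [6, 2, 1, 3], total = 12
  t=4: active resources = [2, 1, 3], total = 6
  t=5: active resources = [2, 3], total = 5
  t=6: active resources = [3], total = 3
  t=7: active resources = [3], total = 3
  t=8: active resources = [3], total = 3
Peak resource demand = 12

12


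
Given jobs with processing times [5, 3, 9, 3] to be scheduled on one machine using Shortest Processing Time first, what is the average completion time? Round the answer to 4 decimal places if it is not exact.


Sort jobs by processing time (SPT order): [3, 3, 5, 9]
Compute completion times sequentially:
  Job 1: processing = 3, completes at 3
  Job 2: processing = 3, completes at 6
  Job 3: processing = 5, completes at 11
  Job 4: processing = 9, completes at 20
Sum of completion times = 40
Average completion time = 40/4 = 10.0

10.0


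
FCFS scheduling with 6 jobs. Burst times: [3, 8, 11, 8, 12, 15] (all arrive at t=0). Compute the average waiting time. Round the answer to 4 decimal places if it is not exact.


FCFS order (as given): [3, 8, 11, 8, 12, 15]
Waiting times:
  Job 1: wait = 0
  Job 2: wait = 3
  Job 3: wait = 11
  Job 4: wait = 22
  Job 5: wait = 30
  Job 6: wait = 42
Sum of waiting times = 108
Average waiting time = 108/6 = 18.0

18.0


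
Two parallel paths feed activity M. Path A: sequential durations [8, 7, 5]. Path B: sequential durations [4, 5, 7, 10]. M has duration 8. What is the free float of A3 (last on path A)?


ES(A3) = sum of predecessors on chain A = 15
EF(A3) = ES + duration = 15 + 5 = 20
Successor of A3 is M. ES(M) = max(sum(A), sum(B)) = max(20, 26) = 26
Free float = ES(successor) - EF(current) = 26 - 20 = 6

6


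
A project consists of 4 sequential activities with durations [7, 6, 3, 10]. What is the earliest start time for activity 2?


Activity 2 starts after activities 1 through 1 complete.
Predecessor durations: [7]
ES = 7 = 7

7


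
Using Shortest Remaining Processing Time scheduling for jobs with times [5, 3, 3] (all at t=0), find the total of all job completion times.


Since all jobs arrive at t=0, SRPT equals SPT ordering.
SPT order: [3, 3, 5]
Completion times:
  Job 1: p=3, C=3
  Job 2: p=3, C=6
  Job 3: p=5, C=11
Total completion time = 3 + 6 + 11 = 20

20


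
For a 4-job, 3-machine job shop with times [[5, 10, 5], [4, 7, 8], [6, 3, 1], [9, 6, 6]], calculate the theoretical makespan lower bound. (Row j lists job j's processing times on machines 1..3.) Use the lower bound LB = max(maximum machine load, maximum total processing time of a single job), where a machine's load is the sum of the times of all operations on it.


Machine loads:
  Machine 1: 5 + 4 + 6 + 9 = 24
  Machine 2: 10 + 7 + 3 + 6 = 26
  Machine 3: 5 + 8 + 1 + 6 = 20
Max machine load = 26
Job totals:
  Job 1: 20
  Job 2: 19
  Job 3: 10
  Job 4: 21
Max job total = 21
Lower bound = max(26, 21) = 26

26
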